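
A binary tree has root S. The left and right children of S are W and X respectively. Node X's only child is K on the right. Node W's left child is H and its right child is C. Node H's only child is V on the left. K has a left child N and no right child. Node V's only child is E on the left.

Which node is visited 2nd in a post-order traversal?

V

Post-order visits the left subtree, then the right subtree, then the node.
At S: go left to W.
  At W: go left to H.
    At H: go left to V.
      At V: go left to E.
        E is a leaf — visit E.
      At V: no right child.
      Visit V.
    At H: no right child.
    Visit H.
  At W: go right to C.
    C is a leaf — visit C.
  Visit W.
At S: go right to X.
  At X: no left child.
  At X: go right to K.
    At K: go left to N.
      N is a leaf — visit N.
    At K: no right child.
    Visit K.
  Visit X.
Visit S.
Full post-order sequence: E, V, H, C, W, N, K, X, S.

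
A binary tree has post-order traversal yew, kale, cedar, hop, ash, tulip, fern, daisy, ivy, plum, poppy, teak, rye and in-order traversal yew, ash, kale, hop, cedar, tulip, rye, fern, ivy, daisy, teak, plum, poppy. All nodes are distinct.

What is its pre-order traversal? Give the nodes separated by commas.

rye, tulip, ash, yew, hop, kale, cedar, teak, ivy, fern, daisy, poppy, plum

The last element of post-order is the root; it splits in-order into left and right subtrees.
Root rye: left subtree has 6 nodes {yew, ash, kale, hop, cedar, tulip}, right has 6 {fern, ivy, daisy, teak, plum, poppy}.
  Root tulip: left subtree has 5 nodes {yew, ash, kale, hop, cedar}, right has 0 { }.
    Root ash: left subtree has 1 node {yew}, right has 3 {kale, hop, cedar}.
      Root hop: left subtree has 1 node {kale}, right has 1 {cedar}.
  Root teak: left subtree has 3 nodes {fern, ivy, daisy}, right has 2 {plum, poppy}.
    Root ivy: left subtree has 1 node {fern}, right has 1 {daisy}.
    Root poppy: left subtree has 1 node {plum}, right has 0 { }.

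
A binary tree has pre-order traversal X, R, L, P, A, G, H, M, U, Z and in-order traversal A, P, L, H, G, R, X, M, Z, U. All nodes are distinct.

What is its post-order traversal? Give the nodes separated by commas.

A, P, H, G, L, R, Z, U, M, X

The first element of pre-order is the root; it splits in-order into left and right subtrees.
Root X: left subtree has 6 nodes {A, P, L, H, G, R}, right has 3 {M, Z, U}.
  Root R: left subtree has 5 nodes {A, P, L, H, G}, right has 0 { }.
    Root L: left subtree has 2 nodes {A, P}, right has 2 {H, G}.
      Root P: left subtree has 1 node {A}, right has 0 { }.
      Root G: left subtree has 1 node {H}, right has 0 { }.
  Root M: left subtree has 0 nodes { }, right has 2 {Z, U}.
    Root U: left subtree has 1 node {Z}, right has 0 { }.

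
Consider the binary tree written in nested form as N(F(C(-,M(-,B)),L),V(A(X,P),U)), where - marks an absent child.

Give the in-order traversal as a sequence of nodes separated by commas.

In-order visits the left subtree, then the node, then the right subtree.
At N: go left to F.
  At F: go left to C.
    At C: no left child.
    Visit C.
    At C: go right to M.
      At M: no left child.
      Visit M.
      At M: go right to B.
        B is a leaf — visit B.
  Visit F.
  At F: go right to L.
    L is a leaf — visit L.
Visit N.
At N: go right to V.
  At V: go left to A.
    At A: go left to X.
      X is a leaf — visit X.
    Visit A.
    At A: go right to P.
      P is a leaf — visit P.
  Visit V.
  At V: go right to U.
    U is a leaf — visit U.

C, M, B, F, L, N, X, A, P, V, U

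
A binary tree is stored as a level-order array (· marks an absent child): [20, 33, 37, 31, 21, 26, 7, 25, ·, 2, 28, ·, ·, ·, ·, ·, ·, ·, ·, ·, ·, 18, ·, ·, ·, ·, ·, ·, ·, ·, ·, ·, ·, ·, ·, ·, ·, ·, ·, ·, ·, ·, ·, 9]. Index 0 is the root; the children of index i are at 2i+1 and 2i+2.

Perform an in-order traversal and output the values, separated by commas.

In-order visits the left subtree, then the node, then the right subtree.
At 20: go left to 33.
  At 33: go left to 31.
    At 31: go left to 25.
      25 is a leaf — visit 25.
    Visit 31.
    At 31: no right child.
  Visit 33.
  At 33: go right to 21.
    At 21: go left to 2.
      2 is a leaf — visit 2.
    Visit 21.
    At 21: go right to 28.
      At 28: go left to 18.
        At 18: go left to 9.
          9 is a leaf — visit 9.
        Visit 18.
        At 18: no right child.
      Visit 28.
      At 28: no right child.
Visit 20.
At 20: go right to 37.
  At 37: go left to 26.
    26 is a leaf — visit 26.
  Visit 37.
  At 37: go right to 7.
    7 is a leaf — visit 7.

25, 31, 33, 2, 21, 9, 18, 28, 20, 26, 37, 7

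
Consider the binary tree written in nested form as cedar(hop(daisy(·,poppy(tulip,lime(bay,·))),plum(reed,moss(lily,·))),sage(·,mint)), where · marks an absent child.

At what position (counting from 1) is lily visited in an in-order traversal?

In-order visits the left subtree, then the node, then the right subtree.
At cedar: go left to hop.
  At hop: go left to daisy.
    At daisy: no left child.
    Visit daisy.
    At daisy: go right to poppy.
      At poppy: go left to tulip.
        tulip is a leaf — visit tulip.
      Visit poppy.
      At poppy: go right to lime.
        At lime: go left to bay.
          bay is a leaf — visit bay.
        Visit lime.
        At lime: no right child.
  Visit hop.
  At hop: go right to plum.
    At plum: go left to reed.
      reed is a leaf — visit reed.
    Visit plum.
    At plum: go right to moss.
      At moss: go left to lily.
        lily is a leaf — visit lily.
      Visit moss.
      At moss: no right child.
Visit cedar.
At cedar: go right to sage.
  At sage: no left child.
  Visit sage.
  At sage: go right to mint.
    mint is a leaf — visit mint.
Full in-order sequence: daisy, tulip, poppy, bay, lime, hop, reed, plum, lily, moss, cedar, sage, mint.

9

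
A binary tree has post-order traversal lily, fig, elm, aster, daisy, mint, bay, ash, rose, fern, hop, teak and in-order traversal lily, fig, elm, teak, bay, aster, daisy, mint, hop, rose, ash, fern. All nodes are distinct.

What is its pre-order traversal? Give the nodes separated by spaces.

teak elm fig lily hop bay mint daisy aster fern rose ash

The last element of post-order is the root; it splits in-order into left and right subtrees.
Root teak: left subtree has 3 nodes {lily, fig, elm}, right has 8 {bay, aster, daisy, mint, hop, rose, ash, fern}.
  Root elm: left subtree has 2 nodes {lily, fig}, right has 0 { }.
    Root fig: left subtree has 1 node {lily}, right has 0 { }.
  Root hop: left subtree has 4 nodes {bay, aster, daisy, mint}, right has 3 {rose, ash, fern}.
    Root bay: left subtree has 0 nodes { }, right has 3 {aster, daisy, mint}.
      Root mint: left subtree has 2 nodes {aster, daisy}, right has 0 { }.
        Root daisy: left subtree has 1 node {aster}, right has 0 { }.
    Root fern: left subtree has 2 nodes {rose, ash}, right has 0 { }.
      Root rose: left subtree has 0 nodes { }, right has 1 {ash}.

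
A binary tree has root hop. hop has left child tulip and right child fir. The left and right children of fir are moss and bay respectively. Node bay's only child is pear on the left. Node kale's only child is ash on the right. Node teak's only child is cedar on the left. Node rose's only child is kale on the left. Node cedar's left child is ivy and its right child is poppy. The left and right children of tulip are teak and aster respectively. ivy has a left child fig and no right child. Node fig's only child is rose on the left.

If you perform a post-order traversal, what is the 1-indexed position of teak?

Post-order visits the left subtree, then the right subtree, then the node.
At hop: go left to tulip.
  At tulip: go left to teak.
    At teak: go left to cedar.
      At cedar: go left to ivy.
        At ivy: go left to fig.
          At fig: go left to rose.
            At rose: go left to kale.
              At kale: no left child.
              At kale: go right to ash.
                ash is a leaf — visit ash.
              Visit kale.
            At rose: no right child.
            Visit rose.
          At fig: no right child.
          Visit fig.
        At ivy: no right child.
        Visit ivy.
      At cedar: go right to poppy.
        poppy is a leaf — visit poppy.
      Visit cedar.
    At teak: no right child.
    Visit teak.
  At tulip: go right to aster.
    aster is a leaf — visit aster.
  Visit tulip.
At hop: go right to fir.
  At fir: go left to moss.
    moss is a leaf — visit moss.
  At fir: go right to bay.
    At bay: go left to pear.
      pear is a leaf — visit pear.
    At bay: no right child.
    Visit bay.
  Visit fir.
Visit hop.
Full post-order sequence: ash, kale, rose, fig, ivy, poppy, cedar, teak, aster, tulip, moss, pear, bay, fir, hop.

8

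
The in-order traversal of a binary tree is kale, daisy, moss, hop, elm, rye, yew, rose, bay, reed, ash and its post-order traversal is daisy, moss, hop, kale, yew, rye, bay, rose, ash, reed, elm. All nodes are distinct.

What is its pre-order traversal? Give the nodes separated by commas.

elm, kale, hop, moss, daisy, reed, rose, rye, yew, bay, ash

The last element of post-order is the root; it splits in-order into left and right subtrees.
Root elm: left subtree has 4 nodes {kale, daisy, moss, hop}, right has 6 {rye, yew, rose, bay, reed, ash}.
  Root kale: left subtree has 0 nodes { }, right has 3 {daisy, moss, hop}.
    Root hop: left subtree has 2 nodes {daisy, moss}, right has 0 { }.
      Root moss: left subtree has 1 node {daisy}, right has 0 { }.
  Root reed: left subtree has 4 nodes {rye, yew, rose, bay}, right has 1 {ash}.
    Root rose: left subtree has 2 nodes {rye, yew}, right has 1 {bay}.
      Root rye: left subtree has 0 nodes { }, right has 1 {yew}.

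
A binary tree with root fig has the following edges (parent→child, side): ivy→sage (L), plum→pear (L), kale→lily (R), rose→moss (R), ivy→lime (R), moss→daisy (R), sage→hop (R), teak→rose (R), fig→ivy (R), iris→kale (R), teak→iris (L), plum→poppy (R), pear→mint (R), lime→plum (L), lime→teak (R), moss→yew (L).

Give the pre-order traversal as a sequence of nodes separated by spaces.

fig ivy sage hop lime plum pear mint poppy teak iris kale lily rose moss yew daisy

Pre-order visits the node, then its left subtree, then its right subtree.
Visit fig.
At fig: no left child.
At fig: go right to ivy.
  Visit ivy.
  At ivy: go left to sage.
    Visit sage.
    At sage: no left child.
    At sage: go right to hop.
      hop is a leaf — visit hop.
  At ivy: go right to lime.
    Visit lime.
    At lime: go left to plum.
      Visit plum.
      At plum: go left to pear.
        Visit pear.
        At pear: no left child.
        At pear: go right to mint.
          mint is a leaf — visit mint.
      At plum: go right to poppy.
        poppy is a leaf — visit poppy.
    At lime: go right to teak.
      Visit teak.
      At teak: go left to iris.
        Visit iris.
        At iris: no left child.
        At iris: go right to kale.
          Visit kale.
          At kale: no left child.
          At kale: go right to lily.
            lily is a leaf — visit lily.
      At teak: go right to rose.
        Visit rose.
        At rose: no left child.
        At rose: go right to moss.
          Visit moss.
          At moss: go left to yew.
            yew is a leaf — visit yew.
          At moss: go right to daisy.
            daisy is a leaf — visit daisy.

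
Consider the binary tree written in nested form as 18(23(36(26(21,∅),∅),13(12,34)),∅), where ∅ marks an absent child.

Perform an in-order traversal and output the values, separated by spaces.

In-order visits the left subtree, then the node, then the right subtree.
At 18: go left to 23.
  At 23: go left to 36.
    At 36: go left to 26.
      At 26: go left to 21.
        21 is a leaf — visit 21.
      Visit 26.
      At 26: no right child.
    Visit 36.
    At 36: no right child.
  Visit 23.
  At 23: go right to 13.
    At 13: go left to 12.
      12 is a leaf — visit 12.
    Visit 13.
    At 13: go right to 34.
      34 is a leaf — visit 34.
Visit 18.
At 18: no right child.

21 26 36 23 12 13 34 18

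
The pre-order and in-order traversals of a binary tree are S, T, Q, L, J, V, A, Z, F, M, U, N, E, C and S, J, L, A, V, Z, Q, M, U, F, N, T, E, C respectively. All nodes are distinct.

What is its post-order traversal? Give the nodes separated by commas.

The first element of pre-order is the root; it splits in-order into left and right subtrees.
Root S: left subtree has 0 nodes { }, right has 13 {J, L, A, V, Z, Q, M, U, F, N, T, E, C}.
  Root T: left subtree has 10 nodes {J, L, A, V, Z, Q, M, U, F, N}, right has 2 {E, C}.
    Root Q: left subtree has 5 nodes {J, L, A, V, Z}, right has 4 {M, U, F, N}.
      Root L: left subtree has 1 node {J}, right has 3 {A, V, Z}.
        Root V: left subtree has 1 node {A}, right has 1 {Z}.
      Root F: left subtree has 2 nodes {M, U}, right has 1 {N}.
        Root M: left subtree has 0 nodes { }, right has 1 {U}.
    Root E: left subtree has 0 nodes { }, right has 1 {C}.

J, A, Z, V, L, U, M, N, F, Q, C, E, T, S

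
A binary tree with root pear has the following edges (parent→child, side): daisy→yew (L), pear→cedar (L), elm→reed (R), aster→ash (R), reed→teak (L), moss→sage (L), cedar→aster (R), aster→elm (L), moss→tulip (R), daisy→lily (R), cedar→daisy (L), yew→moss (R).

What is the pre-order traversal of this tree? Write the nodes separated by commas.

pear, cedar, daisy, yew, moss, sage, tulip, lily, aster, elm, reed, teak, ash

Pre-order visits the node, then its left subtree, then its right subtree.
Visit pear.
At pear: go left to cedar.
  Visit cedar.
  At cedar: go left to daisy.
    Visit daisy.
    At daisy: go left to yew.
      Visit yew.
      At yew: no left child.
      At yew: go right to moss.
        Visit moss.
        At moss: go left to sage.
          sage is a leaf — visit sage.
        At moss: go right to tulip.
          tulip is a leaf — visit tulip.
    At daisy: go right to lily.
      lily is a leaf — visit lily.
  At cedar: go right to aster.
    Visit aster.
    At aster: go left to elm.
      Visit elm.
      At elm: no left child.
      At elm: go right to reed.
        Visit reed.
        At reed: go left to teak.
          teak is a leaf — visit teak.
        At reed: no right child.
    At aster: go right to ash.
      ash is a leaf — visit ash.
At pear: no right child.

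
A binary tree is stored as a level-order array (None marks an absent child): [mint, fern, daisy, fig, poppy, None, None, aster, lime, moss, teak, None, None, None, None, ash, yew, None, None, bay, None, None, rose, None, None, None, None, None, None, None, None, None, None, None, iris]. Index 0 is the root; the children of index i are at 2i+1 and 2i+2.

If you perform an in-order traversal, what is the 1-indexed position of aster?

2

In-order visits the left subtree, then the node, then the right subtree.
At mint: go left to fern.
  At fern: go left to fig.
    At fig: go left to aster.
      At aster: go left to ash.
        ash is a leaf — visit ash.
      Visit aster.
      At aster: go right to yew.
        At yew: no left child.
        Visit yew.
        At yew: go right to iris.
          iris is a leaf — visit iris.
    Visit fig.
    At fig: go right to lime.
      lime is a leaf — visit lime.
  Visit fern.
  At fern: go right to poppy.
    At poppy: go left to moss.
      At moss: go left to bay.
        bay is a leaf — visit bay.
      Visit moss.
      At moss: no right child.
    Visit poppy.
    At poppy: go right to teak.
      At teak: no left child.
      Visit teak.
      At teak: go right to rose.
        rose is a leaf — visit rose.
Visit mint.
At mint: go right to daisy.
  daisy is a leaf — visit daisy.
Full in-order sequence: ash, aster, yew, iris, fig, lime, fern, bay, moss, poppy, teak, rose, mint, daisy.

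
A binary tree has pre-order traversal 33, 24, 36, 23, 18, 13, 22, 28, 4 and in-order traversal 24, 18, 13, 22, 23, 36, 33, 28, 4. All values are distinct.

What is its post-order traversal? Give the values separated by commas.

22, 13, 18, 23, 36, 24, 4, 28, 33

The first element of pre-order is the root; it splits in-order into left and right subtrees.
Root 33: left subtree has 6 nodes {24, 18, 13, 22, 23, 36}, right has 2 {28, 4}.
  Root 24: left subtree has 0 nodes { }, right has 5 {18, 13, 22, 23, 36}.
    Root 36: left subtree has 4 nodes {18, 13, 22, 23}, right has 0 { }.
      Root 23: left subtree has 3 nodes {18, 13, 22}, right has 0 { }.
        Root 18: left subtree has 0 nodes { }, right has 2 {13, 22}.
          Root 13: left subtree has 0 nodes { }, right has 1 {22}.
  Root 28: left subtree has 0 nodes { }, right has 1 {4}.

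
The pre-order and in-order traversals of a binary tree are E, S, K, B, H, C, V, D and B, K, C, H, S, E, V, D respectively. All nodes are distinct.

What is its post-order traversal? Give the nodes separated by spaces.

The first element of pre-order is the root; it splits in-order into left and right subtrees.
Root E: left subtree has 5 nodes {B, K, C, H, S}, right has 2 {V, D}.
  Root S: left subtree has 4 nodes {B, K, C, H}, right has 0 { }.
    Root K: left subtree has 1 node {B}, right has 2 {C, H}.
      Root H: left subtree has 1 node {C}, right has 0 { }.
  Root V: left subtree has 0 nodes { }, right has 1 {D}.

B C H K S D V E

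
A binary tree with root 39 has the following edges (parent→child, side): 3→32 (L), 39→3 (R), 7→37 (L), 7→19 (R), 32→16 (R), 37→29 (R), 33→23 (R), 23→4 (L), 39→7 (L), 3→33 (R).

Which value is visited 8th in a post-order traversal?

23

Post-order visits the left subtree, then the right subtree, then the node.
At 39: go left to 7.
  At 7: go left to 37.
    At 37: no left child.
    At 37: go right to 29.
      29 is a leaf — visit 29.
    Visit 37.
  At 7: go right to 19.
    19 is a leaf — visit 19.
  Visit 7.
At 39: go right to 3.
  At 3: go left to 32.
    At 32: no left child.
    At 32: go right to 16.
      16 is a leaf — visit 16.
    Visit 32.
  At 3: go right to 33.
    At 33: no left child.
    At 33: go right to 23.
      At 23: go left to 4.
        4 is a leaf — visit 4.
      At 23: no right child.
      Visit 23.
    Visit 33.
  Visit 3.
Visit 39.
Full post-order sequence: 29, 37, 19, 7, 16, 32, 4, 23, 33, 3, 39.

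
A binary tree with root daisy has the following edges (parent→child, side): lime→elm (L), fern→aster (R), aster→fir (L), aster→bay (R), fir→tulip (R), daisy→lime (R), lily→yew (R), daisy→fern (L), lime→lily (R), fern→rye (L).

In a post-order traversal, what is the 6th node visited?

Post-order visits the left subtree, then the right subtree, then the node.
At daisy: go left to fern.
  At fern: go left to rye.
    rye is a leaf — visit rye.
  At fern: go right to aster.
    At aster: go left to fir.
      At fir: no left child.
      At fir: go right to tulip.
        tulip is a leaf — visit tulip.
      Visit fir.
    At aster: go right to bay.
      bay is a leaf — visit bay.
    Visit aster.
  Visit fern.
At daisy: go right to lime.
  At lime: go left to elm.
    elm is a leaf — visit elm.
  At lime: go right to lily.
    At lily: no left child.
    At lily: go right to yew.
      yew is a leaf — visit yew.
    Visit lily.
  Visit lime.
Visit daisy.
Full post-order sequence: rye, tulip, fir, bay, aster, fern, elm, yew, lily, lime, daisy.

fern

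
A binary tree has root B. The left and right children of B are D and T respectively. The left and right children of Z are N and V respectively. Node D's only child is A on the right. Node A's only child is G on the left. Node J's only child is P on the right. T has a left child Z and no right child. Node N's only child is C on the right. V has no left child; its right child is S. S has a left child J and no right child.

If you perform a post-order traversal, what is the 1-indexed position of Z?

10

Post-order visits the left subtree, then the right subtree, then the node.
At B: go left to D.
  At D: no left child.
  At D: go right to A.
    At A: go left to G.
      G is a leaf — visit G.
    At A: no right child.
    Visit A.
  Visit D.
At B: go right to T.
  At T: go left to Z.
    At Z: go left to N.
      At N: no left child.
      At N: go right to C.
        C is a leaf — visit C.
      Visit N.
    At Z: go right to V.
      At V: no left child.
      At V: go right to S.
        At S: go left to J.
          At J: no left child.
          At J: go right to P.
            P is a leaf — visit P.
          Visit J.
        At S: no right child.
        Visit S.
      Visit V.
    Visit Z.
  At T: no right child.
  Visit T.
Visit B.
Full post-order sequence: G, A, D, C, N, P, J, S, V, Z, T, B.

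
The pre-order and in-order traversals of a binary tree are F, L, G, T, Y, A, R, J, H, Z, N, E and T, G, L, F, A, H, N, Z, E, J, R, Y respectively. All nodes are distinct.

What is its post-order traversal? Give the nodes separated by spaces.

The first element of pre-order is the root; it splits in-order into left and right subtrees.
Root F: left subtree has 3 nodes {T, G, L}, right has 8 {A, H, N, Z, E, J, R, Y}.
  Root L: left subtree has 2 nodes {T, G}, right has 0 { }.
    Root G: left subtree has 1 node {T}, right has 0 { }.
  Root Y: left subtree has 7 nodes {A, H, N, Z, E, J, R}, right has 0 { }.
    Root A: left subtree has 0 nodes { }, right has 6 {H, N, Z, E, J, R}.
      Root R: left subtree has 5 nodes {H, N, Z, E, J}, right has 0 { }.
        Root J: left subtree has 4 nodes {H, N, Z, E}, right has 0 { }.
          Root H: left subtree has 0 nodes { }, right has 3 {N, Z, E}.
            Root Z: left subtree has 1 node {N}, right has 1 {E}.

T G L N E Z H J R A Y F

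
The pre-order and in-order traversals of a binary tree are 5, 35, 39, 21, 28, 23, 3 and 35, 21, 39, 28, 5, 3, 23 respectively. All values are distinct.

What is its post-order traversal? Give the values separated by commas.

The first element of pre-order is the root; it splits in-order into left and right subtrees.
Root 5: left subtree has 4 nodes {35, 21, 39, 28}, right has 2 {3, 23}.
  Root 35: left subtree has 0 nodes { }, right has 3 {21, 39, 28}.
    Root 39: left subtree has 1 node {21}, right has 1 {28}.
  Root 23: left subtree has 1 node {3}, right has 0 { }.

21, 28, 39, 35, 3, 23, 5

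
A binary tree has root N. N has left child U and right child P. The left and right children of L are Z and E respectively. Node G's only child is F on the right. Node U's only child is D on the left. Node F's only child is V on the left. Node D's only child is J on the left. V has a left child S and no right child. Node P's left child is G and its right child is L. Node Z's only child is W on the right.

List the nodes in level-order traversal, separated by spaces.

Level-order visits nodes level by level from the root, left to right within each level.
Level 0: N
Level 1: U, P
Level 2: D, G, L
Level 3: J, F, Z, E
Level 4: V, W
Level 5: S

N U P D G L J F Z E V W S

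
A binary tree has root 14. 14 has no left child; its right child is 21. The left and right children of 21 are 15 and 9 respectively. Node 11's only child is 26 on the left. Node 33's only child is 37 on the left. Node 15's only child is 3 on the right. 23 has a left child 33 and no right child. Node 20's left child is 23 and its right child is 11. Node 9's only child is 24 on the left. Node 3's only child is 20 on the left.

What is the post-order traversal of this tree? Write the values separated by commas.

Post-order visits the left subtree, then the right subtree, then the node.
At 14: no left child.
At 14: go right to 21.
  At 21: go left to 15.
    At 15: no left child.
    At 15: go right to 3.
      At 3: go left to 20.
        At 20: go left to 23.
          At 23: go left to 33.
            At 33: go left to 37.
              37 is a leaf — visit 37.
            At 33: no right child.
            Visit 33.
          At 23: no right child.
          Visit 23.
        At 20: go right to 11.
          At 11: go left to 26.
            26 is a leaf — visit 26.
          At 11: no right child.
          Visit 11.
        Visit 20.
      At 3: no right child.
      Visit 3.
    Visit 15.
  At 21: go right to 9.
    At 9: go left to 24.
      24 is a leaf — visit 24.
    At 9: no right child.
    Visit 9.
  Visit 21.
Visit 14.

37, 33, 23, 26, 11, 20, 3, 15, 24, 9, 21, 14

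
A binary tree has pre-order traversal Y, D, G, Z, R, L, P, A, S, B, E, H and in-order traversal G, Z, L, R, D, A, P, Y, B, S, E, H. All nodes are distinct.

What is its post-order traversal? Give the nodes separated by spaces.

The first element of pre-order is the root; it splits in-order into left and right subtrees.
Root Y: left subtree has 7 nodes {G, Z, L, R, D, A, P}, right has 4 {B, S, E, H}.
  Root D: left subtree has 4 nodes {G, Z, L, R}, right has 2 {A, P}.
    Root G: left subtree has 0 nodes { }, right has 3 {Z, L, R}.
      Root Z: left subtree has 0 nodes { }, right has 2 {L, R}.
        Root R: left subtree has 1 node {L}, right has 0 { }.
    Root P: left subtree has 1 node {A}, right has 0 { }.
  Root S: left subtree has 1 node {B}, right has 2 {E, H}.
    Root E: left subtree has 0 nodes { }, right has 1 {H}.

L R Z G A P D B H E S Y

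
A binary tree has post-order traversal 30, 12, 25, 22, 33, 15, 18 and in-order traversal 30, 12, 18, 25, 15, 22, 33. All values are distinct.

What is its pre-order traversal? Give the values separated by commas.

The last element of post-order is the root; it splits in-order into left and right subtrees.
Root 18: left subtree has 2 nodes {30, 12}, right has 4 {25, 15, 22, 33}.
  Root 12: left subtree has 1 node {30}, right has 0 { }.
  Root 15: left subtree has 1 node {25}, right has 2 {22, 33}.
    Root 33: left subtree has 1 node {22}, right has 0 { }.

18, 12, 30, 15, 25, 33, 22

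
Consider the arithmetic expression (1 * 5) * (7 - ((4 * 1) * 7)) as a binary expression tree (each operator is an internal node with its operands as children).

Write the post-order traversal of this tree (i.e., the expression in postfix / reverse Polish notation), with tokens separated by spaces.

1 5 * 7 4 1 * 7 * - *

Post-order on an expression tree gives postfix notation: for each operator, emit left operand, right operand, then the operator.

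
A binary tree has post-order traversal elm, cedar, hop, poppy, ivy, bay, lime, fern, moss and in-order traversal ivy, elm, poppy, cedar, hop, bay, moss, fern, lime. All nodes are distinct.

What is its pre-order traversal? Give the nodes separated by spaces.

The last element of post-order is the root; it splits in-order into left and right subtrees.
Root moss: left subtree has 6 nodes {ivy, elm, poppy, cedar, hop, bay}, right has 2 {fern, lime}.
  Root bay: left subtree has 5 nodes {ivy, elm, poppy, cedar, hop}, right has 0 { }.
    Root ivy: left subtree has 0 nodes { }, right has 4 {elm, poppy, cedar, hop}.
      Root poppy: left subtree has 1 node {elm}, right has 2 {cedar, hop}.
        Root hop: left subtree has 1 node {cedar}, right has 0 { }.
  Root fern: left subtree has 0 nodes { }, right has 1 {lime}.

moss bay ivy poppy elm hop cedar fern lime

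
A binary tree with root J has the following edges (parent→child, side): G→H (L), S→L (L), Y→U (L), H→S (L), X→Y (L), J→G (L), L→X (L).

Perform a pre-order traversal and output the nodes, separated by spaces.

J G H S L X Y U

Pre-order visits the node, then its left subtree, then its right subtree.
Visit J.
At J: go left to G.
  Visit G.
  At G: go left to H.
    Visit H.
    At H: go left to S.
      Visit S.
      At S: go left to L.
        Visit L.
        At L: go left to X.
          Visit X.
          At X: go left to Y.
            Visit Y.
            At Y: go left to U.
              U is a leaf — visit U.
            At Y: no right child.
          At X: no right child.
        At L: no right child.
      At S: no right child.
    At H: no right child.
  At G: no right child.
At J: no right child.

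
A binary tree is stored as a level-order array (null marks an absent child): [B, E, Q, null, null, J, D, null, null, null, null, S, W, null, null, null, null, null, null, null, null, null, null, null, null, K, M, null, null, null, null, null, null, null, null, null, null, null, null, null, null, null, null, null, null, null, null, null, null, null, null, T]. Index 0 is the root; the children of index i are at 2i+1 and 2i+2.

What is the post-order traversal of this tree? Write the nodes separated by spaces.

Post-order visits the left subtree, then the right subtree, then the node.
At B: go left to E.
  E is a leaf — visit E.
At B: go right to Q.
  At Q: go left to J.
    At J: go left to S.
      S is a leaf — visit S.
    At J: go right to W.
      At W: go left to K.
        At K: go left to T.
          T is a leaf — visit T.
        At K: no right child.
        Visit K.
      At W: go right to M.
        M is a leaf — visit M.
      Visit W.
    Visit J.
  At Q: go right to D.
    D is a leaf — visit D.
  Visit Q.
Visit B.

E S T K M W J D Q B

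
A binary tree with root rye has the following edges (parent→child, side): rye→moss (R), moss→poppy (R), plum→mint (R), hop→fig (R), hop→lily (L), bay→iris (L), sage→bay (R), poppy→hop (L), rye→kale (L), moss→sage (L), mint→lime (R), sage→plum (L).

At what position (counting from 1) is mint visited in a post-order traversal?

Post-order visits the left subtree, then the right subtree, then the node.
At rye: go left to kale.
  kale is a leaf — visit kale.
At rye: go right to moss.
  At moss: go left to sage.
    At sage: go left to plum.
      At plum: no left child.
      At plum: go right to mint.
        At mint: no left child.
        At mint: go right to lime.
          lime is a leaf — visit lime.
        Visit mint.
      Visit plum.
    At sage: go right to bay.
      At bay: go left to iris.
        iris is a leaf — visit iris.
      At bay: no right child.
      Visit bay.
    Visit sage.
  At moss: go right to poppy.
    At poppy: go left to hop.
      At hop: go left to lily.
        lily is a leaf — visit lily.
      At hop: go right to fig.
        fig is a leaf — visit fig.
      Visit hop.
    At poppy: no right child.
    Visit poppy.
  Visit moss.
Visit rye.
Full post-order sequence: kale, lime, mint, plum, iris, bay, sage, lily, fig, hop, poppy, moss, rye.

3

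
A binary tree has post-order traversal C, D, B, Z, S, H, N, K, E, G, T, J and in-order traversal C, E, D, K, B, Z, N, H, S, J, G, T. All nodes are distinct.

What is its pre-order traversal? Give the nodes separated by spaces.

J E C K D N Z B H S T G

The last element of post-order is the root; it splits in-order into left and right subtrees.
Root J: left subtree has 9 nodes {C, E, D, K, B, Z, N, H, S}, right has 2 {G, T}.
  Root E: left subtree has 1 node {C}, right has 7 {D, K, B, Z, N, H, S}.
    Root K: left subtree has 1 node {D}, right has 5 {B, Z, N, H, S}.
      Root N: left subtree has 2 nodes {B, Z}, right has 2 {H, S}.
        Root Z: left subtree has 1 node {B}, right has 0 { }.
        Root H: left subtree has 0 nodes { }, right has 1 {S}.
  Root T: left subtree has 1 node {G}, right has 0 { }.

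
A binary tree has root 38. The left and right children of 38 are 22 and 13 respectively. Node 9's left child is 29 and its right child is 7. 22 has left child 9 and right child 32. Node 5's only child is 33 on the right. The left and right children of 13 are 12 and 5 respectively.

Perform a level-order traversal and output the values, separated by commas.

38, 22, 13, 9, 32, 12, 5, 29, 7, 33

Level-order visits nodes level by level from the root, left to right within each level.
Level 0: 38
Level 1: 22, 13
Level 2: 9, 32, 12, 5
Level 3: 29, 7, 33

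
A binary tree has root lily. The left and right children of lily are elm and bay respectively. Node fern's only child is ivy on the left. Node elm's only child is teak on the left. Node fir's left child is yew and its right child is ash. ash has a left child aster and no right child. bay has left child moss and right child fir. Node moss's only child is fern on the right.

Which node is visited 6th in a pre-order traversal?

fern

Pre-order visits the node, then its left subtree, then its right subtree.
Visit lily.
At lily: go left to elm.
  Visit elm.
  At elm: go left to teak.
    teak is a leaf — visit teak.
  At elm: no right child.
At lily: go right to bay.
  Visit bay.
  At bay: go left to moss.
    Visit moss.
    At moss: no left child.
    At moss: go right to fern.
      Visit fern.
      At fern: go left to ivy.
        ivy is a leaf — visit ivy.
      At fern: no right child.
  At bay: go right to fir.
    Visit fir.
    At fir: go left to yew.
      yew is a leaf — visit yew.
    At fir: go right to ash.
      Visit ash.
      At ash: go left to aster.
        aster is a leaf — visit aster.
      At ash: no right child.
Full pre-order sequence: lily, elm, teak, bay, moss, fern, ivy, fir, yew, ash, aster.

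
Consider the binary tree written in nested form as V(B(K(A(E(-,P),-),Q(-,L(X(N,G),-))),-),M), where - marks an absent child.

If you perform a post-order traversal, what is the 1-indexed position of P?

Post-order visits the left subtree, then the right subtree, then the node.
At V: go left to B.
  At B: go left to K.
    At K: go left to A.
      At A: go left to E.
        At E: no left child.
        At E: go right to P.
          P is a leaf — visit P.
        Visit E.
      At A: no right child.
      Visit A.
    At K: go right to Q.
      At Q: no left child.
      At Q: go right to L.
        At L: go left to X.
          At X: go left to N.
            N is a leaf — visit N.
          At X: go right to G.
            G is a leaf — visit G.
          Visit X.
        At L: no right child.
        Visit L.
      Visit Q.
    Visit K.
  At B: no right child.
  Visit B.
At V: go right to M.
  M is a leaf — visit M.
Visit V.
Full post-order sequence: P, E, A, N, G, X, L, Q, K, B, M, V.

1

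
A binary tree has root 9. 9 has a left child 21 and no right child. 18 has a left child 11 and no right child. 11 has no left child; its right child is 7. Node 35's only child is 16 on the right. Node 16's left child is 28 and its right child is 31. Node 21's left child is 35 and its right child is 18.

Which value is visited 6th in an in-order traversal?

In-order visits the left subtree, then the node, then the right subtree.
At 9: go left to 21.
  At 21: go left to 35.
    At 35: no left child.
    Visit 35.
    At 35: go right to 16.
      At 16: go left to 28.
        28 is a leaf — visit 28.
      Visit 16.
      At 16: go right to 31.
        31 is a leaf — visit 31.
  Visit 21.
  At 21: go right to 18.
    At 18: go left to 11.
      At 11: no left child.
      Visit 11.
      At 11: go right to 7.
        7 is a leaf — visit 7.
    Visit 18.
    At 18: no right child.
Visit 9.
At 9: no right child.
Full in-order sequence: 35, 28, 16, 31, 21, 11, 7, 18, 9.

11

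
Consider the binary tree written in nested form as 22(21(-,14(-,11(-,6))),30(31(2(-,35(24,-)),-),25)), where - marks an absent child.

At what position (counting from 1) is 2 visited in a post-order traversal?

7

Post-order visits the left subtree, then the right subtree, then the node.
At 22: go left to 21.
  At 21: no left child.
  At 21: go right to 14.
    At 14: no left child.
    At 14: go right to 11.
      At 11: no left child.
      At 11: go right to 6.
        6 is a leaf — visit 6.
      Visit 11.
    Visit 14.
  Visit 21.
At 22: go right to 30.
  At 30: go left to 31.
    At 31: go left to 2.
      At 2: no left child.
      At 2: go right to 35.
        At 35: go left to 24.
          24 is a leaf — visit 24.
        At 35: no right child.
        Visit 35.
      Visit 2.
    At 31: no right child.
    Visit 31.
  At 30: go right to 25.
    25 is a leaf — visit 25.
  Visit 30.
Visit 22.
Full post-order sequence: 6, 11, 14, 21, 24, 35, 2, 31, 25, 30, 22.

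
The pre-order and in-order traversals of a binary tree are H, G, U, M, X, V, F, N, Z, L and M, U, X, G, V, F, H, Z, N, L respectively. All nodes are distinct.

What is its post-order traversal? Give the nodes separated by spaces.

The first element of pre-order is the root; it splits in-order into left and right subtrees.
Root H: left subtree has 6 nodes {M, U, X, G, V, F}, right has 3 {Z, N, L}.
  Root G: left subtree has 3 nodes {M, U, X}, right has 2 {V, F}.
    Root U: left subtree has 1 node {M}, right has 1 {X}.
    Root V: left subtree has 0 nodes { }, right has 1 {F}.
  Root N: left subtree has 1 node {Z}, right has 1 {L}.

M X U F V G Z L N H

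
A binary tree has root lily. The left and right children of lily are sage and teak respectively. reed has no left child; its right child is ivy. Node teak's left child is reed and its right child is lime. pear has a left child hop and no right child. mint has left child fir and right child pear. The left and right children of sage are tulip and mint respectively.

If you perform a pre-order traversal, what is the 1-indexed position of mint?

Pre-order visits the node, then its left subtree, then its right subtree.
Visit lily.
At lily: go left to sage.
  Visit sage.
  At sage: go left to tulip.
    tulip is a leaf — visit tulip.
  At sage: go right to mint.
    Visit mint.
    At mint: go left to fir.
      fir is a leaf — visit fir.
    At mint: go right to pear.
      Visit pear.
      At pear: go left to hop.
        hop is a leaf — visit hop.
      At pear: no right child.
At lily: go right to teak.
  Visit teak.
  At teak: go left to reed.
    Visit reed.
    At reed: no left child.
    At reed: go right to ivy.
      ivy is a leaf — visit ivy.
  At teak: go right to lime.
    lime is a leaf — visit lime.
Full pre-order sequence: lily, sage, tulip, mint, fir, pear, hop, teak, reed, ivy, lime.

4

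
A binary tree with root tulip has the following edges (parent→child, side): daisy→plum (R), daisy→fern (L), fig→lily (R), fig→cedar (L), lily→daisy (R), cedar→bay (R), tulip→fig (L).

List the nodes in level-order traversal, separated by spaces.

tulip fig cedar lily bay daisy fern plum

Level-order visits nodes level by level from the root, left to right within each level.
Level 0: tulip
Level 1: fig
Level 2: cedar, lily
Level 3: bay, daisy
Level 4: fern, plum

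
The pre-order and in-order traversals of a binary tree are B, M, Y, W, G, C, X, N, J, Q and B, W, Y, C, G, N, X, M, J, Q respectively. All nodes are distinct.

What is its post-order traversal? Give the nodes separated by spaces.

The first element of pre-order is the root; it splits in-order into left and right subtrees.
Root B: left subtree has 0 nodes { }, right has 9 {W, Y, C, G, N, X, M, J, Q}.
  Root M: left subtree has 6 nodes {W, Y, C, G, N, X}, right has 2 {J, Q}.
    Root Y: left subtree has 1 node {W}, right has 4 {C, G, N, X}.
      Root G: left subtree has 1 node {C}, right has 2 {N, X}.
        Root X: left subtree has 1 node {N}, right has 0 { }.
    Root J: left subtree has 0 nodes { }, right has 1 {Q}.

W C N X G Y Q J M B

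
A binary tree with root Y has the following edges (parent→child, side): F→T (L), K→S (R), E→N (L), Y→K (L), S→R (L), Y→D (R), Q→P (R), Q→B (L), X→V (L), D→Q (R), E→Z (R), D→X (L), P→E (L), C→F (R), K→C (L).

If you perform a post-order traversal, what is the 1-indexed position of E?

Post-order visits the left subtree, then the right subtree, then the node.
At Y: go left to K.
  At K: go left to C.
    At C: no left child.
    At C: go right to F.
      At F: go left to T.
        T is a leaf — visit T.
      At F: no right child.
      Visit F.
    Visit C.
  At K: go right to S.
    At S: go left to R.
      R is a leaf — visit R.
    At S: no right child.
    Visit S.
  Visit K.
At Y: go right to D.
  At D: go left to X.
    At X: go left to V.
      V is a leaf — visit V.
    At X: no right child.
    Visit X.
  At D: go right to Q.
    At Q: go left to B.
      B is a leaf — visit B.
    At Q: go right to P.
      At P: go left to E.
        At E: go left to N.
          N is a leaf — visit N.
        At E: go right to Z.
          Z is a leaf — visit Z.
        Visit E.
      At P: no right child.
      Visit P.
    Visit Q.
  Visit D.
Visit Y.
Full post-order sequence: T, F, C, R, S, K, V, X, B, N, Z, E, P, Q, D, Y.

12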